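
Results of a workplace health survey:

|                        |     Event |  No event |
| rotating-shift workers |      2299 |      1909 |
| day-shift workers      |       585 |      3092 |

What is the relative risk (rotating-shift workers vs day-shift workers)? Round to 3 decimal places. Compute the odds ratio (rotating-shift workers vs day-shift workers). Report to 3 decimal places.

risk, rotating-shift workers = 2299/4208 = 0.5463
risk, day-shift workers = 585/3677 = 0.1591
RR = 0.5463 / 0.1591 = 3.434
OR = (2299 × 3092) / (1909 × 585) = 7108508/1116765 ≈ 6.365

RR = 3.434; OR = 6.365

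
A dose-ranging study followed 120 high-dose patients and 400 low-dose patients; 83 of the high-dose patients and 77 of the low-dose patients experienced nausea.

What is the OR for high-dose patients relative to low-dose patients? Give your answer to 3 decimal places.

OR = (83 × 323) / (37 × 77) = 26809/2849 ≈ 9.410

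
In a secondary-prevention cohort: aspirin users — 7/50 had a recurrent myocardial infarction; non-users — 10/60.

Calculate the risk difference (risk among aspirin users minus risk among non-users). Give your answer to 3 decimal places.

-0.027

risk, aspirin users = 7/50 = 0.1400
risk, non-users = 10/60 = 0.1667
risk difference = 0.1400 − 0.1667 = -0.027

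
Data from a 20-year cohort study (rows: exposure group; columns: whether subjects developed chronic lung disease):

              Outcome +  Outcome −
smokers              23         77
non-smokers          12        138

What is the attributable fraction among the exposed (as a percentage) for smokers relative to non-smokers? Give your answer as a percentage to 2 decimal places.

AR% ≈ 65.22%

risk, smokers = 23/100 = 0.2300
risk, non-smokers = 12/150 = 0.0800
AR% = (0.2300 − 0.0800) / 0.2300 = 0.6522 → 65.22%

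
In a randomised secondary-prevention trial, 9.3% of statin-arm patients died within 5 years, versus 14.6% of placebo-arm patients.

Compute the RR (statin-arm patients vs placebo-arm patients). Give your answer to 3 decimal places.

RR = 0.0930 / 0.1460 = 0.637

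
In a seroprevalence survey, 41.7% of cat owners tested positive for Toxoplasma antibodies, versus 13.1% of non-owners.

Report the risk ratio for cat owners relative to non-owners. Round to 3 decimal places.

RR = 0.4170 / 0.1310 = 3.183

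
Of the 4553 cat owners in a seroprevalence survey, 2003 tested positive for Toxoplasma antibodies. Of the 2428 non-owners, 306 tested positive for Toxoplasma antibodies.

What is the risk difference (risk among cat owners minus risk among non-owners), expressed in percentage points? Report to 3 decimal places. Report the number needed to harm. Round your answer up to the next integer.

RD = 31.390; NNH = 4

risk, cat owners = 2003/4553 = 0.4399
risk, non-owners = 306/2428 = 0.1260
risk difference = 0.4399 − 0.1260 = 0.3139 → 31.390 percentage points
absolute risk difference = 0.313900
1 / 0.313900 = 3.186 → round up → 4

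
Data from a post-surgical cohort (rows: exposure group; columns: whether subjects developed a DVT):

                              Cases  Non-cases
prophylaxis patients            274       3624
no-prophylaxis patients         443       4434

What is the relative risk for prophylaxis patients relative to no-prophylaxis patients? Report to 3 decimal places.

risk, prophylaxis patients = 274/3898 = 0.0703
risk, no-prophylaxis patients = 443/4877 = 0.0908
RR = 0.0703 / 0.0908 = 0.774

RR = 0.774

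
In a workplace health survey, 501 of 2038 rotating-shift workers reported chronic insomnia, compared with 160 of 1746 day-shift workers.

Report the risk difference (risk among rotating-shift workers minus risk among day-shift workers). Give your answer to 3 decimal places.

risk, rotating-shift workers = 501/2038 = 0.2458
risk, day-shift workers = 160/1746 = 0.0916
risk difference = 0.2458 − 0.0916 = 0.154

RD: 0.154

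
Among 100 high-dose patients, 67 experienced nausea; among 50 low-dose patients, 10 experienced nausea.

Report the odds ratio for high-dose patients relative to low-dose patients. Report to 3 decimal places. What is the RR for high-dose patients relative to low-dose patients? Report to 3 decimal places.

OR = (67 × 40) / (33 × 10) = 2680/330 ≈ 8.121
risk, high-dose patients = 67/100 = 0.6700
risk, low-dose patients = 10/50 = 0.2000
RR = 0.6700 / 0.2000 = 3.350

OR = 8.121; RR = 3.350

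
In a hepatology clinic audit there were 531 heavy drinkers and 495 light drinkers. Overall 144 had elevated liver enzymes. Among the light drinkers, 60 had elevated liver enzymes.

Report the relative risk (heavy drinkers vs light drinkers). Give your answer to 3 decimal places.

1.305

heavy drinkers with the outcome: 144 − 60 = 84
heavy drinkers without the outcome: 531 − 84 = 447
light drinkers without the outcome: 495 − 60 = 435
risk, heavy drinkers = 84/531 = 0.1582
risk, light drinkers = 60/495 = 0.1212
RR = 0.1582 / 0.1212 = 1.305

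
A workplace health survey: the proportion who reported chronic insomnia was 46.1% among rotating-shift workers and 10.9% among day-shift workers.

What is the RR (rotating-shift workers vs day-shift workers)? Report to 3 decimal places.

RR = 0.4610 / 0.1090 = 4.229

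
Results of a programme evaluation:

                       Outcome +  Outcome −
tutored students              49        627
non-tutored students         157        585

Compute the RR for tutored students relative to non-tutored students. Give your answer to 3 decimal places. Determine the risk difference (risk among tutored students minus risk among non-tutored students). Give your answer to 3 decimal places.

RR = 0.343; RD = -0.139

risk, tutored students = 49/676 = 0.0725
risk, non-tutored students = 157/742 = 0.2116
RR = 0.0725 / 0.2116 = 0.343
risk difference = 0.0725 − 0.2116 = -0.139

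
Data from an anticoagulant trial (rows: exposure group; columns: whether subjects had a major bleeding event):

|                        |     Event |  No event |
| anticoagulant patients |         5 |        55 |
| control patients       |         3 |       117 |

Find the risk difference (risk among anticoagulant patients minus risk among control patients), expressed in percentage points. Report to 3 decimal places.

RD: 5.833

risk, anticoagulant patients = 5/60 = 0.08333
risk, control patients = 3/120 = 0.02500
risk difference = 0.08333 − 0.02500 = 0.05833 → 5.833 percentage points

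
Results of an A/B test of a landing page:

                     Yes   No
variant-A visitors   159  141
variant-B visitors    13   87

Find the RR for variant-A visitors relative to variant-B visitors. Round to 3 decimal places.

risk, variant-A visitors = 159/300 = 0.5300
risk, variant-B visitors = 13/100 = 0.1300
RR = 0.5300 / 0.1300 = 4.077

RR ≈ 4.077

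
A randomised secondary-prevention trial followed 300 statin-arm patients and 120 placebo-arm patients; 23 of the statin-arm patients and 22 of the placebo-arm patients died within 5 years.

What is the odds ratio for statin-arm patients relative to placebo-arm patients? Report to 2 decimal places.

OR = (23 × 98) / (277 × 22) = 2254/6094 ≈ 0.37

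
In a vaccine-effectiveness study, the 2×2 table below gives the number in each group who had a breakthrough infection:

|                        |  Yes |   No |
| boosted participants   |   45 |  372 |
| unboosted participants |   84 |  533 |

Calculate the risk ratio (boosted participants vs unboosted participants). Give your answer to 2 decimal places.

risk, boosted participants = 45/417 = 0.1079
risk, unboosted participants = 84/617 = 0.1361
RR = 0.1079 / 0.1361 = 0.79

RR = 0.79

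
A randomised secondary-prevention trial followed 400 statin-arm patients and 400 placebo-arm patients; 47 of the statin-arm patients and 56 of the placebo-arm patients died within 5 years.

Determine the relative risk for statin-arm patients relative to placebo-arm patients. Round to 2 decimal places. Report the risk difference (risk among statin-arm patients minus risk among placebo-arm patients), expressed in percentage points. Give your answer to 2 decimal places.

risk, statin-arm patients = 47/400 = 0.1175
risk, placebo-arm patients = 56/400 = 0.1400
RR = 0.1175 / 0.1400 = 0.84
risk difference = 0.1175 − 0.1400 = -0.0225 → -2.25 percentage points

RR = 0.84; RD = -2.25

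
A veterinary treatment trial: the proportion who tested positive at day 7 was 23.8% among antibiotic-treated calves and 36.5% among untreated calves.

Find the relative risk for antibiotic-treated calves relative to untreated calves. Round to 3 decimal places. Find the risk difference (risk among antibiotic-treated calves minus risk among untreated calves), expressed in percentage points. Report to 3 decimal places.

RR = 0.652; RD = -12.700

RR = 0.2380 / 0.3650 = 0.652
risk difference = 0.2380 − 0.3650 = -0.1270 → -12.700 percentage points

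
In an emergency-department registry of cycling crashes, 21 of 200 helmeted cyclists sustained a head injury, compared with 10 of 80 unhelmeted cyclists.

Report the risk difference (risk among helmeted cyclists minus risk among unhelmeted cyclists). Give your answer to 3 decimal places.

RD ≈ -0.020

risk, helmeted cyclists = 21/200 = 0.1050
risk, unhelmeted cyclists = 10/80 = 0.1250
risk difference = 0.1050 − 0.1250 = -0.020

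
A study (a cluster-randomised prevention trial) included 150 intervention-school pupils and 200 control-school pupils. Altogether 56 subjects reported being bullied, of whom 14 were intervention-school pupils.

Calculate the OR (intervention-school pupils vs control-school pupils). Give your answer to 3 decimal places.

0.387

intervention-school pupils without the outcome: 150 − 14 = 136
control-school pupils with the outcome: 56 − 14 = 42
control-school pupils without the outcome: 200 − 42 = 158
OR = (14 × 158) / (136 × 42) = 2212/5712 ≈ 0.387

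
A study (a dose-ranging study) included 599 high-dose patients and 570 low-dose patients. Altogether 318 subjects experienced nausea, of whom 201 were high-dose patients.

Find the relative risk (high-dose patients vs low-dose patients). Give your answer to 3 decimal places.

high-dose patients without the outcome: 599 − 201 = 398
low-dose patients with the outcome: 318 − 201 = 117
low-dose patients without the outcome: 570 − 117 = 453
risk, high-dose patients = 201/599 = 0.3356
risk, low-dose patients = 117/570 = 0.2053
RR = 0.3356 / 0.2053 = 1.635

RR: 1.635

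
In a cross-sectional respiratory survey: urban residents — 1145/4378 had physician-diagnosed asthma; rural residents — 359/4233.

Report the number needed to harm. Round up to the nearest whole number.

NNH: 6

risk, urban residents = 1145/4378 = 0.261535
risk, rural residents = 359/4233 = 0.084810
absolute risk difference = 0.176725
1 / 0.176725 = 5.659 → round up → 6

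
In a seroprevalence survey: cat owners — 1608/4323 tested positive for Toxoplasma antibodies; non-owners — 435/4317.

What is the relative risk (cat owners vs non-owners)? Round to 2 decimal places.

risk, cat owners = 1608/4323 = 0.3720
risk, non-owners = 435/4317 = 0.1008
RR = 0.3720 / 0.1008 = 3.69

RR ≈ 3.69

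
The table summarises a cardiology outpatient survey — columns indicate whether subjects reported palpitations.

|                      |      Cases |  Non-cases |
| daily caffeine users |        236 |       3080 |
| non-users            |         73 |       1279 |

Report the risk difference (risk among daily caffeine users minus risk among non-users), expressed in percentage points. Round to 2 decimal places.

risk, daily caffeine users = 236/3316 = 0.0712
risk, non-users = 73/1352 = 0.0540
risk difference = 0.0712 − 0.0540 = 0.0172 → 1.72 percentage points

RD = 1.72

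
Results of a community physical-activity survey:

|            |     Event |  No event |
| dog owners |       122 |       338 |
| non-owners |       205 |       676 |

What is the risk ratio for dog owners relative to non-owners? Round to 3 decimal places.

RR: 1.140

risk, dog owners = 122/460 = 0.2652
risk, non-owners = 205/881 = 0.2327
RR = 0.2652 / 0.2327 = 1.140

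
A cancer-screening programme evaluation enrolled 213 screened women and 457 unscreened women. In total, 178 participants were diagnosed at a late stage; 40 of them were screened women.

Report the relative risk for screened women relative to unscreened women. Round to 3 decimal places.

0.622

screened women without the outcome: 213 − 40 = 173
unscreened women with the outcome: 178 − 40 = 138
unscreened women without the outcome: 457 − 138 = 319
risk, screened women = 40/213 = 0.1878
risk, unscreened women = 138/457 = 0.3020
RR = 0.1878 / 0.3020 = 0.622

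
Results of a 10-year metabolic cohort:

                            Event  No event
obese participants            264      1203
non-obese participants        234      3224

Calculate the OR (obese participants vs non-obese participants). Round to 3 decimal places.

OR = (264 × 3224) / (1203 × 234) = 851136/281502 ≈ 3.024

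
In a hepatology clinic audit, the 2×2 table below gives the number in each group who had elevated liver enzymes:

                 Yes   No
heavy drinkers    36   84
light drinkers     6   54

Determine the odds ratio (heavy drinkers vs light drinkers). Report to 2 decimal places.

OR = (36 × 54) / (84 × 6) = 1944/504 ≈ 3.86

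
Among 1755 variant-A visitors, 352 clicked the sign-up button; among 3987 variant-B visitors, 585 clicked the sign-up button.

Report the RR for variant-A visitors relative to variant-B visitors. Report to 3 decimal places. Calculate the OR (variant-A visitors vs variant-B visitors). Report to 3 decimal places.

risk, variant-A visitors = 352/1755 = 0.2006
risk, variant-B visitors = 585/3987 = 0.1467
RR = 0.2006 / 0.1467 = 1.367
OR = (352 × 3402) / (1403 × 585) = 1197504/820755 ≈ 1.459

RR = 1.367; OR = 1.459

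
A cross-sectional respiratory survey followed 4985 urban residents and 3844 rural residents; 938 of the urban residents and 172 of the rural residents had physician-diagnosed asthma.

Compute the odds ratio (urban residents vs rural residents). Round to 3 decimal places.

OR = (938 × 3672) / (4047 × 172) = 3444336/696084 ≈ 4.948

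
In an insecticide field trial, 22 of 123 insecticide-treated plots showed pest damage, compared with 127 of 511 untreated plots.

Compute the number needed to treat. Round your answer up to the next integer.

risk, insecticide-treated plots = 22/123 = 0.178862
risk, untreated plots = 127/511 = 0.248532
absolute risk difference = 0.069671
1 / 0.069671 = 14.353 → round up → 15

NNT: 15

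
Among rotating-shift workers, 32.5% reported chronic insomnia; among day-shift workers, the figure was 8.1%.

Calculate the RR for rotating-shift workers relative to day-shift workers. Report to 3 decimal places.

RR = 0.3250 / 0.0810 = 4.012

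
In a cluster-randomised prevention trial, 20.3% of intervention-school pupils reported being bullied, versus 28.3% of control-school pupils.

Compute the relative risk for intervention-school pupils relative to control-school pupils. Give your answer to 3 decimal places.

RR = 0.2030 / 0.2830 = 0.717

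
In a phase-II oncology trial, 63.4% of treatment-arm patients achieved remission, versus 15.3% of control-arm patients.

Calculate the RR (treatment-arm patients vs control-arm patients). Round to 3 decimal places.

RR = 0.6340 / 0.1530 = 4.144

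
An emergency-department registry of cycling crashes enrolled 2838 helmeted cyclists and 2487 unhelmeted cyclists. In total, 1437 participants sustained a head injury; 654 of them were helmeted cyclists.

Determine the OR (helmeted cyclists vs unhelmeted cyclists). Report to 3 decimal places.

helmeted cyclists without the outcome: 2838 − 654 = 2184
unhelmeted cyclists with the outcome: 1437 − 654 = 783
unhelmeted cyclists without the outcome: 2487 − 783 = 1704
OR = (654 × 1704) / (2184 × 783) = 1114416/1710072 ≈ 0.652

OR = 0.652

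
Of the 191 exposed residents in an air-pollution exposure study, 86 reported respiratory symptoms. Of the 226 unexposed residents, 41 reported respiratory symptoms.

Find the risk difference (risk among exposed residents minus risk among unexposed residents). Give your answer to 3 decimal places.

risk, exposed residents = 86/191 = 0.4503
risk, unexposed residents = 41/226 = 0.1814
risk difference = 0.4503 − 0.1814 = 0.269

RD: 0.269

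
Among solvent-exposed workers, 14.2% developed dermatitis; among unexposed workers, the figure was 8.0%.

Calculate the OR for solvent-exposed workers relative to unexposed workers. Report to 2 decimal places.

odds, solvent-exposed workers = 0.1420/0.8580 = 0.1655
odds, unexposed workers = 0.0800/0.9200 = 0.0870
OR = 0.1655 / 0.0870 = 1.90

1.90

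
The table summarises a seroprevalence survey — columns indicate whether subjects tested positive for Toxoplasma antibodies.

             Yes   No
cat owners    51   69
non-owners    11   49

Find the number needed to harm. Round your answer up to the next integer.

5

risk, cat owners = 51/120 = 0.425000
risk, non-owners = 11/60 = 0.183333
absolute risk difference = 0.241667
1 / 0.241667 = 4.138 → round up → 5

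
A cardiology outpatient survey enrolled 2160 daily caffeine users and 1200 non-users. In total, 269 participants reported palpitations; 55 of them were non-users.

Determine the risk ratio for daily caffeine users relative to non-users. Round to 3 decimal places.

2.162

daily caffeine users with the outcome: 269 − 55 = 214
daily caffeine users without the outcome: 2160 − 214 = 1946
non-users without the outcome: 1200 − 55 = 1145
risk, daily caffeine users = 214/2160 = 0.09907
risk, non-users = 55/1200 = 0.04583
RR = 0.09907 / 0.04583 = 2.162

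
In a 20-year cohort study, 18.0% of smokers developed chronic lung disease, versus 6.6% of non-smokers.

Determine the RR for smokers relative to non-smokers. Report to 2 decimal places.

RR = 0.1800 / 0.0660 = 2.73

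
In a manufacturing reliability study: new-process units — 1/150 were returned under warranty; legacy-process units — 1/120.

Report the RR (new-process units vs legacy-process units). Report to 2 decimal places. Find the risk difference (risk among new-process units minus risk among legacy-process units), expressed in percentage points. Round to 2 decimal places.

RR = 0.80; RD = -0.17

risk, new-process units = 1/150 = 0.00667
risk, legacy-process units = 1/120 = 0.00833
RR = 0.00667 / 0.00833 = 0.80
risk difference = 0.00667 − 0.00833 = -0.00167 → -0.17 percentage points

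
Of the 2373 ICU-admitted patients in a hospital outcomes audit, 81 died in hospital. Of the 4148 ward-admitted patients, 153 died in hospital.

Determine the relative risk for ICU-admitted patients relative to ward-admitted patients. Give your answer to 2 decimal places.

risk, ICU-admitted patients = 81/2373 = 0.03413
risk, ward-admitted patients = 153/4148 = 0.03689
RR = 0.03413 / 0.03689 = 0.93

0.93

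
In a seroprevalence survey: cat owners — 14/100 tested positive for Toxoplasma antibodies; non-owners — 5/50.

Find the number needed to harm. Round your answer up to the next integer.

NNH = 25

risk, cat owners = 14/100 = 0.140000
risk, non-owners = 5/50 = 0.100000
absolute risk difference = 0.040000
1 / 0.040000 = 25.000 → round up → 25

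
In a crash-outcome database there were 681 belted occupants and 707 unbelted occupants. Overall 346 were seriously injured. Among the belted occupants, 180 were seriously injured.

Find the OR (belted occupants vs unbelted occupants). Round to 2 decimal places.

OR: 1.17

belted occupants without the outcome: 681 − 180 = 501
unbelted occupants with the outcome: 346 − 180 = 166
unbelted occupants without the outcome: 707 − 166 = 541
odds, belted occupants = 180/501 = 0.3593
odds, unbelted occupants = 166/541 = 0.3068
OR = 0.3593 / 0.3068 = 1.17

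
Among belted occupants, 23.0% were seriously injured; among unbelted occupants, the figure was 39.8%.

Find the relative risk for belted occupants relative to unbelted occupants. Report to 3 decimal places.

RR = 0.2300 / 0.3980 = 0.578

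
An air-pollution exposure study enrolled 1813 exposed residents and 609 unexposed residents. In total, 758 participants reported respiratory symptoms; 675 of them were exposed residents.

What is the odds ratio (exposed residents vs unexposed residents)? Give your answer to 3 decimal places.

exposed residents without the outcome: 1813 − 675 = 1138
unexposed residents with the outcome: 758 − 675 = 83
unexposed residents without the outcome: 609 − 83 = 526
OR = (675 × 526) / (1138 × 83) = 355050/94454 ≈ 3.759

OR = 3.759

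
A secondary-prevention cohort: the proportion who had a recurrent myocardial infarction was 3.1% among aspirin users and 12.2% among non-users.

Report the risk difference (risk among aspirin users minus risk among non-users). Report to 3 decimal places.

risk difference = 0.03100 − 0.12200 = -0.091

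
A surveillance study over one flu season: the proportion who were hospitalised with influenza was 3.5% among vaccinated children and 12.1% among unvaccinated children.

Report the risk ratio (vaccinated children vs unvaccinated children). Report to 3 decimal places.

RR = 0.03500 / 0.12100 = 0.289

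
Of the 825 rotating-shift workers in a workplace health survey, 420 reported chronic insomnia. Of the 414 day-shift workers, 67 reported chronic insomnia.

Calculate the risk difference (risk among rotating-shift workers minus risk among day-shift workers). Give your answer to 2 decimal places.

risk, rotating-shift workers = 420/825 = 0.5091
risk, day-shift workers = 67/414 = 0.1618
risk difference = 0.5091 − 0.1618 = 0.35

0.35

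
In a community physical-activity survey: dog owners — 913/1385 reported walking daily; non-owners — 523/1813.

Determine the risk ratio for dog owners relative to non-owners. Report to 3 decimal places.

risk, dog owners = 913/1385 = 0.6592
risk, non-owners = 523/1813 = 0.2885
RR = 0.6592 / 0.2885 = 2.285

RR ≈ 2.285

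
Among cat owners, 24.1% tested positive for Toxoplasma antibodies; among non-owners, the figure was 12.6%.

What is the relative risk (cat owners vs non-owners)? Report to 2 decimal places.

RR = 0.2410 / 0.1260 = 1.91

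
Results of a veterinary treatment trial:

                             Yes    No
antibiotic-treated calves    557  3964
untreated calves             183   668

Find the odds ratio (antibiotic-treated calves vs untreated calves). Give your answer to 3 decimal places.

OR = (557 × 668) / (3964 × 183) = 372076/725412 ≈ 0.513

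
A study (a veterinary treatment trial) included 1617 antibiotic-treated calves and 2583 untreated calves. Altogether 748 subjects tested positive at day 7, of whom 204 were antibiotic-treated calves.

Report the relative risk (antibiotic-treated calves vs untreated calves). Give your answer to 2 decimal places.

0.60

antibiotic-treated calves without the outcome: 1617 − 204 = 1413
untreated calves with the outcome: 748 − 204 = 544
untreated calves without the outcome: 2583 − 544 = 2039
risk, antibiotic-treated calves = 204/1617 = 0.1262
risk, untreated calves = 544/2583 = 0.2106
RR = 0.1262 / 0.2106 = 0.60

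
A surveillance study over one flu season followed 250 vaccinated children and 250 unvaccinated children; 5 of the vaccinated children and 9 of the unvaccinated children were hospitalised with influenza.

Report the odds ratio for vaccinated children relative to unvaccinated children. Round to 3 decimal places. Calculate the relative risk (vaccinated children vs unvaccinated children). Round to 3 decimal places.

OR = 0.546; RR = 0.556

OR = (5 × 241) / (245 × 9) = 1205/2205 ≈ 0.546
risk, vaccinated children = 5/250 = 0.02000
risk, unvaccinated children = 9/250 = 0.03600
RR = 0.02000 / 0.03600 = 0.556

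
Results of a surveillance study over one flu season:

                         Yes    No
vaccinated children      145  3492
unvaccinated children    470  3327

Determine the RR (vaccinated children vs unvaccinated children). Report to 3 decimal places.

RR: 0.322

risk, vaccinated children = 145/3637 = 0.03987
risk, unvaccinated children = 470/3797 = 0.12378
RR = 0.03987 / 0.12378 = 0.322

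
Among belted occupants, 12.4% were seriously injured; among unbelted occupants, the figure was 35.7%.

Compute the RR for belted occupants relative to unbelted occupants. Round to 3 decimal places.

RR = 0.1240 / 0.3570 = 0.347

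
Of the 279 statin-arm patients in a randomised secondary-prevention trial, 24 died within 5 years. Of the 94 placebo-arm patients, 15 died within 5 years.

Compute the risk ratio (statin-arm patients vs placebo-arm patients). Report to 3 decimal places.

risk, statin-arm patients = 24/279 = 0.0860
risk, placebo-arm patients = 15/94 = 0.1596
RR = 0.0860 / 0.1596 = 0.539

RR ≈ 0.539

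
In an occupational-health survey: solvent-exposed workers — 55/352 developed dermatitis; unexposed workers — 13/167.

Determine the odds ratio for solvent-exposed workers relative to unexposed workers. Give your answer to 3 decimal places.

OR: 2.194

odds, solvent-exposed workers = 55/297 = 0.1852
odds, unexposed workers = 13/154 = 0.0844
OR = 0.1852 / 0.0844 = 2.194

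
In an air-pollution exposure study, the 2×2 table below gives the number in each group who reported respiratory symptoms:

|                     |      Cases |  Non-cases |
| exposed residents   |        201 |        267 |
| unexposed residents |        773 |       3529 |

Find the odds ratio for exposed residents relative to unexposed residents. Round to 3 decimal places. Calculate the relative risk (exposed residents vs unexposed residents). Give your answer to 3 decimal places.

OR = 3.437; RR = 2.390

OR = (201 × 3529) / (267 × 773) = 709329/206391 ≈ 3.437
risk, exposed residents = 201/468 = 0.4295
risk, unexposed residents = 773/4302 = 0.1797
RR = 0.4295 / 0.1797 = 2.390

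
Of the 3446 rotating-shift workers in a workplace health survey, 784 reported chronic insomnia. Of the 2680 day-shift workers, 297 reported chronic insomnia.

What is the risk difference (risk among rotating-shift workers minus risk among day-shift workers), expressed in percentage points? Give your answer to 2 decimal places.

risk, rotating-shift workers = 784/3446 = 0.2275
risk, day-shift workers = 297/2680 = 0.1108
risk difference = 0.2275 − 0.1108 = 0.1167 → 11.67 percentage points

11.67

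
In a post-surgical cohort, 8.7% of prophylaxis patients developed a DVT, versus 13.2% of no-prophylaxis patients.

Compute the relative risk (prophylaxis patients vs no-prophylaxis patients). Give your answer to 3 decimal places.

RR = 0.0870 / 0.1320 = 0.659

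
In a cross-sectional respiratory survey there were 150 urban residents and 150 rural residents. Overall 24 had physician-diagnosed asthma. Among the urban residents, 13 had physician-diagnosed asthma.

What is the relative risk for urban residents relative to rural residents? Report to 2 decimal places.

urban residents without the outcome: 150 − 13 = 137
rural residents with the outcome: 24 − 13 = 11
rural residents without the outcome: 150 − 11 = 139
risk, urban residents = 13/150 = 0.0867
risk, rural residents = 11/150 = 0.0733
RR = 0.0867 / 0.0733 = 1.18

1.18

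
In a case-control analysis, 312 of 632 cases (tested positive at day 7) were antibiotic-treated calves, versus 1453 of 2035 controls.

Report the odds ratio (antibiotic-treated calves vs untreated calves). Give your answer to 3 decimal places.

OR = (312 × 582) / (1453 × 320) = 181584/464960 ≈ 0.391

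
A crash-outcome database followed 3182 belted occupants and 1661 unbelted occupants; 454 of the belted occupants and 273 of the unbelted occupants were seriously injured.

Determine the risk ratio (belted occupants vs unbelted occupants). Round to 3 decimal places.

0.868

risk, belted occupants = 454/3182 = 0.1427
risk, unbelted occupants = 273/1661 = 0.1644
RR = 0.1427 / 0.1644 = 0.868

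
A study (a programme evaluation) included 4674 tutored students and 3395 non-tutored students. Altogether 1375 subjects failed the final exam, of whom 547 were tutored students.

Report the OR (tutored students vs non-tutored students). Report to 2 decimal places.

tutored students without the outcome: 4674 − 547 = 4127
non-tutored students with the outcome: 1375 − 547 = 828
non-tutored students without the outcome: 3395 − 828 = 2567
odds, tutored students = 547/4127 = 0.1325
odds, non-tutored students = 828/2567 = 0.3226
OR = 0.1325 / 0.3226 = 0.41

OR: 0.41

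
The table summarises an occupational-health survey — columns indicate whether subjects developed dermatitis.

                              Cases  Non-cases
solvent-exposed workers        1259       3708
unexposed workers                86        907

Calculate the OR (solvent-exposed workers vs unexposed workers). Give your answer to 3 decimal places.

OR = (1259 × 907) / (3708 × 86) = 1141913/318888 ≈ 3.581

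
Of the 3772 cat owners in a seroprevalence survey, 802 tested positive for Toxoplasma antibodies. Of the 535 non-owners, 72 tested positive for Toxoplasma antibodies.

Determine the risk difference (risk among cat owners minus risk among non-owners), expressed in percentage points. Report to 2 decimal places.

risk, cat owners = 802/3772 = 0.2126
risk, non-owners = 72/535 = 0.1346
risk difference = 0.2126 − 0.1346 = 0.0780 → 7.80 percentage points

RD: 7.80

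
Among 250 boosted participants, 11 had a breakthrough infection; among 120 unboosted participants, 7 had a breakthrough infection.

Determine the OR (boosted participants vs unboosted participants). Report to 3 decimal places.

OR = (11 × 113) / (239 × 7) = 1243/1673 ≈ 0.743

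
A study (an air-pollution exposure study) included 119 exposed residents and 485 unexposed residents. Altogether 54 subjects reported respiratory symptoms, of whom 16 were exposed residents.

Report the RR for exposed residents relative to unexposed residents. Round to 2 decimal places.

exposed residents without the outcome: 119 − 16 = 103
unexposed residents with the outcome: 54 − 16 = 38
unexposed residents without the outcome: 485 − 38 = 447
risk, exposed residents = 16/119 = 0.1345
risk, unexposed residents = 38/485 = 0.0784
RR = 0.1345 / 0.0784 = 1.72

RR: 1.72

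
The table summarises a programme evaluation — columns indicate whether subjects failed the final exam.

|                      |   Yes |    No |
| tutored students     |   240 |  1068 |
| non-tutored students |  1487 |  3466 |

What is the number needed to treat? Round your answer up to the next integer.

NNT ≈ 9

risk, tutored students = 240/1308 = 0.183486
risk, non-tutored students = 1487/4953 = 0.300222
absolute risk difference = 0.116736
1 / 0.116736 = 8.566 → round up → 9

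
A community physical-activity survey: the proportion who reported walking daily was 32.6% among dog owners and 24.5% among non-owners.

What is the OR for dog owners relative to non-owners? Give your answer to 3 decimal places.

OR: 1.491

odds, dog owners = 0.3260/0.6740 = 0.4837
odds, non-owners = 0.2450/0.7550 = 0.3245
OR = 0.4837 / 0.3245 = 1.491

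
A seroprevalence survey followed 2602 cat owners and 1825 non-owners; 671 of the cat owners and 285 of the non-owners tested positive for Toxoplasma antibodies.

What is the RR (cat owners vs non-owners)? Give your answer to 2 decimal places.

1.65

risk, cat owners = 671/2602 = 0.2579
risk, non-owners = 285/1825 = 0.1562
RR = 0.2579 / 0.1562 = 1.65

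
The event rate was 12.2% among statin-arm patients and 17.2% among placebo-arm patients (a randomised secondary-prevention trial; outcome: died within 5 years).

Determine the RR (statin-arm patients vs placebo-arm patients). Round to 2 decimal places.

RR = 0.1220 / 0.1720 = 0.71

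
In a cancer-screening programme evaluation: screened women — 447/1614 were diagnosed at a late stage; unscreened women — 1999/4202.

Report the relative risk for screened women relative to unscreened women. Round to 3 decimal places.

RR ≈ 0.582

risk, screened women = 447/1614 = 0.2770
risk, unscreened women = 1999/4202 = 0.4757
RR = 0.2770 / 0.4757 = 0.582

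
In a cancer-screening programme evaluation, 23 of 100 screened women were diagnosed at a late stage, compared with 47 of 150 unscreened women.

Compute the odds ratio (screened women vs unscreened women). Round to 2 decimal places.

odds, screened women = 23/77 = 0.2987
odds, unscreened women = 47/103 = 0.4563
OR = 0.2987 / 0.4563 = 0.65

OR = 0.65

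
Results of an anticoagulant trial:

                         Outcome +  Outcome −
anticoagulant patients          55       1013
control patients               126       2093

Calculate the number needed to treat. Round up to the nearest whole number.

NNT ≈ 190

risk, anticoagulant patients = 55/1068 = 0.051498
risk, control patients = 126/2219 = 0.056782
absolute risk difference = 0.005284
1 / 0.005284 = 189.251 → round up → 190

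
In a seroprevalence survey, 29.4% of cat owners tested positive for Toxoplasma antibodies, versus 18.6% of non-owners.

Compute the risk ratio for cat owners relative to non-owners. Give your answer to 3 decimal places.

RR = 0.2940 / 0.1860 = 1.581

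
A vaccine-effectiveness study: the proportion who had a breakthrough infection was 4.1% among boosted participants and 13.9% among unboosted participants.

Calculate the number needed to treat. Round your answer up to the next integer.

absolute risk difference = 0.098000
1 / 0.098000 = 10.204 → round up → 11

11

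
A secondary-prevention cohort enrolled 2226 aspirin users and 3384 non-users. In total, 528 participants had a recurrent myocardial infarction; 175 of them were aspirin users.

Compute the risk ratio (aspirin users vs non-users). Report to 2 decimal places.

0.75

aspirin users without the outcome: 2226 − 175 = 2051
non-users with the outcome: 528 − 175 = 353
non-users without the outcome: 3384 − 353 = 3031
risk, aspirin users = 175/2226 = 0.0786
risk, non-users = 353/3384 = 0.1043
RR = 0.0786 / 0.1043 = 0.75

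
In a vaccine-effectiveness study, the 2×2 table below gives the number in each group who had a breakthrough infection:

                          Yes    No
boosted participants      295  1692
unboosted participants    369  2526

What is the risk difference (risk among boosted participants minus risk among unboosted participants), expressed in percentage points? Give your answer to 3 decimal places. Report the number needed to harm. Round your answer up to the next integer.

RD = 2.100; NNH = 48

risk, boosted participants = 295/1987 = 0.1485
risk, unboosted participants = 369/2895 = 0.1275
risk difference = 0.1485 − 0.1275 = 0.0210 → 2.100 percentage points
absolute risk difference = 0.021004
1 / 0.021004 = 47.610 → round up → 48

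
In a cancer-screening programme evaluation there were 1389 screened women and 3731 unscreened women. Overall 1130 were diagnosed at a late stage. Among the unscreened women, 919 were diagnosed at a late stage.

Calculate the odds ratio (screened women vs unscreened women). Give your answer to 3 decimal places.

OR = 0.548

screened women with the outcome: 1130 − 919 = 211
screened women without the outcome: 1389 − 211 = 1178
unscreened women without the outcome: 3731 − 919 = 2812
odds, screened women = 211/1178 = 0.1791
odds, unscreened women = 919/2812 = 0.3268
OR = 0.1791 / 0.3268 = 0.548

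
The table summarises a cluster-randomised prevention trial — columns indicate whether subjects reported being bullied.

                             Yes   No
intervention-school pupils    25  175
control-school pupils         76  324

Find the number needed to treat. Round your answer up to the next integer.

risk, intervention-school pupils = 25/200 = 0.125000
risk, control-school pupils = 76/400 = 0.190000
absolute risk difference = 0.065000
1 / 0.065000 = 15.385 → round up → 16

NNT: 16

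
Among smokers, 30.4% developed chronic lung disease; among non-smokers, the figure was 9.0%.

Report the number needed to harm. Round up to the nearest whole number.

5

absolute risk difference = 0.214000
1 / 0.214000 = 4.673 → round up → 5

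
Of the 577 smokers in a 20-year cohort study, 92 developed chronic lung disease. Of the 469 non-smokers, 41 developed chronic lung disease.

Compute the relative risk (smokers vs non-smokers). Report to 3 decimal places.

risk, smokers = 92/577 = 0.1594
risk, non-smokers = 41/469 = 0.0874
RR = 0.1594 / 0.0874 = 1.824

1.824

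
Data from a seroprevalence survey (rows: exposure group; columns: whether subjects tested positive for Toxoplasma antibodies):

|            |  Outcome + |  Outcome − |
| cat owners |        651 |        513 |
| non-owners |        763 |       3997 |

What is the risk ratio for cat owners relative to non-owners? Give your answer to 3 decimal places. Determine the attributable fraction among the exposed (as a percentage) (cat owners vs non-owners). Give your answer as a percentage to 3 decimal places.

risk, cat owners = 651/1164 = 0.5593
risk, non-owners = 763/4760 = 0.1603
RR = 0.5593 / 0.1603 = 3.489
AR% = (0.5593 − 0.1603) / 0.5593 = 0.7134 → 71.339%

RR = 3.489; AR% = 71.339%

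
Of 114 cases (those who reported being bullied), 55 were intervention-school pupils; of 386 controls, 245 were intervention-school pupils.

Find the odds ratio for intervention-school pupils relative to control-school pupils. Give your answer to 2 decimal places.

odds, intervention-school pupils = 55/245 = 0.2245
odds, control-school pupils = 59/141 = 0.4184
OR = 0.2245 / 0.4184 = 0.54

OR = 0.54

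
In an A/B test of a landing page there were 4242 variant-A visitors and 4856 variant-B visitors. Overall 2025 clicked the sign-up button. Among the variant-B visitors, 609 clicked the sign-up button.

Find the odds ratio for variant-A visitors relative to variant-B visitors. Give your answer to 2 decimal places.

3.49

variant-A visitors with the outcome: 2025 − 609 = 1416
variant-A visitors without the outcome: 4242 − 1416 = 2826
variant-B visitors without the outcome: 4856 − 609 = 4247
OR = (1416 × 4247) / (2826 × 609) = 6013752/1721034 ≈ 3.49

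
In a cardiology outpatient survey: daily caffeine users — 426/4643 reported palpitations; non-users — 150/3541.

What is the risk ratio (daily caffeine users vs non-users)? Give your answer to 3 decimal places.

2.166

risk, daily caffeine users = 426/4643 = 0.09175
risk, non-users = 150/3541 = 0.04236
RR = 0.09175 / 0.04236 = 2.166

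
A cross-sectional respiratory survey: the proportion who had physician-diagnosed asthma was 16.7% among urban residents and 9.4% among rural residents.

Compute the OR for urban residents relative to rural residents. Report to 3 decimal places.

odds, urban residents = 0.1670/0.8330 = 0.2005
odds, rural residents = 0.0940/0.9060 = 0.1038
OR = 0.2005 / 0.1038 = 1.932

OR ≈ 1.932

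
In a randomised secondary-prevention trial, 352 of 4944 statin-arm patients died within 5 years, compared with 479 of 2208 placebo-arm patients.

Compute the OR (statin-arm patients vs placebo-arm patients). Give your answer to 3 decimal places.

odds, statin-arm patients = 352/4592 = 0.0767
odds, placebo-arm patients = 479/1729 = 0.2770
OR = 0.0767 / 0.2770 = 0.277

0.277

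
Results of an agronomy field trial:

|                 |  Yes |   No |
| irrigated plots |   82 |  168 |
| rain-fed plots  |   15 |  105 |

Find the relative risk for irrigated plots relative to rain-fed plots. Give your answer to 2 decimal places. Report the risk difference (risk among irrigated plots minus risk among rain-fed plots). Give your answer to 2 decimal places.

RR = 2.62; RD = 0.20

risk, irrigated plots = 82/250 = 0.3280
risk, rain-fed plots = 15/120 = 0.1250
RR = 0.3280 / 0.1250 = 2.62
risk difference = 0.3280 − 0.1250 = 0.20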